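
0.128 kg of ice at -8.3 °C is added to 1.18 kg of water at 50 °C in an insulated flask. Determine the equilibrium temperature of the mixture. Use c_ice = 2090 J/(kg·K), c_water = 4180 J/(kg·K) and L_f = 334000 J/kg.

T_f ≈ 36.9 °C

Energy balance with sensible and latent terms:
warm ice to 0 °C: 0.128×2090×(0 − (-8.3)) = 2220.4
  fusion: m_ice L_f = 0.128×334000 = 42752
  meltwater 0→T: 0.128×4180×T = 535.04 T
  water cools: 1.18×4180×(T − 50) = 4932.4(T − 50)
5467.4 T = 246620 − 44972 = 201648
T ≈ 36.88 °C. Since T > 0 °C, the all-ice-melts assumption holds.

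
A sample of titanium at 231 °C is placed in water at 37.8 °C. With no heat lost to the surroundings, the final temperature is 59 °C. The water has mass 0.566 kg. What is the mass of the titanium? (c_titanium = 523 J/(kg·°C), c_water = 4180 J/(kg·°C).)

m ≈ 0.558 kg

|Q_titanium| = |Q_water|:
m×523×(231 − 59) = 0.566×4180×(59 − 37.8)
89956 m = 50157  ⇒  m ≈ 0.5576 kg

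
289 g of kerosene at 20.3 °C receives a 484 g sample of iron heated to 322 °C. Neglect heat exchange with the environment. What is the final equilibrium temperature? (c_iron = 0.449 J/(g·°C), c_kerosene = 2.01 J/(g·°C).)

Net heat exchanged in the isolated system is zero:
484×0.449×(T − 322) + 289×2.01×(T − 20.3) = 0
798.21 T = 81768
T = 81768 / 798.21 = 102 °C

T_f ≈ 102.4 °C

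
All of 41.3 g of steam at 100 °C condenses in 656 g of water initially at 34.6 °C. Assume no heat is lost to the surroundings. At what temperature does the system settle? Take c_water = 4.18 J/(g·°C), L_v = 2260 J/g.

Energy conservation, ΣQ = 0:
steam→water at 100 °C releases m L_v = 41.3×2260 = 93338; condensate cools 100→T: 41.3×4.18×(T − 100) = 172.63(T − 100); original water: 2742.1(T − 34.6)
2914.7 T = 93338 + 17263 + 94876 = 205477
T ≈ 70.50 °C (< 100 °C, so full condensation is consistent).

T_f ≈ 70.5 °C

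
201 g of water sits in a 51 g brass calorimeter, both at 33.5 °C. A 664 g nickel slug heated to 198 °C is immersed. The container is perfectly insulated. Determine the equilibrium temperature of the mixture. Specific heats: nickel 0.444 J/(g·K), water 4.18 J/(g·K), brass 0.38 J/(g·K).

T_f ≈ 75.5 °C

Energy conservation, ΣQ = 0:
664×0.444×(T − 198) + 201×4.18×(T − 33.5) + 51×0.38×(T − 33.5) = 0
294.82(T − 198) + 840.18(T − 33.5) + 19.38(T − 33.5) = 0
(294.82 + 840.18 + 19.38) T = 294.82×198 + 840.18×33.5 + 19.38×33.5
T ≈ 75.51 °C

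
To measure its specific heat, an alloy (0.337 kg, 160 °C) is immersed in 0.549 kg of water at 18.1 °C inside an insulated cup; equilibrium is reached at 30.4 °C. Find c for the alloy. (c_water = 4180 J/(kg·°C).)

c ≈ 646 J/(kg·°C)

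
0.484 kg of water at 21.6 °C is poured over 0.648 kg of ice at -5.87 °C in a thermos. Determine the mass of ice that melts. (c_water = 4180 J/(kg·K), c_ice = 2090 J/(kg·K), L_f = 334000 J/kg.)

m_melted ≈ 0.107 kg

Heat available from the water dropping to 0 °C: 0.484×4180×21.6 = 43699 J.
Warming the ice to 0 °C takes 0.648×2090×5.87 = 7949.9 J, leaving 35750 J for melting.
To melt every bit of ice: 0.648×334000 = 216432 J.
35750 J < 216432 J, so only part of the ice melts and the system sits at 0 °C.
m_melted×334000 = 35750  ⇒  m_melted ≈ 0.107 kg.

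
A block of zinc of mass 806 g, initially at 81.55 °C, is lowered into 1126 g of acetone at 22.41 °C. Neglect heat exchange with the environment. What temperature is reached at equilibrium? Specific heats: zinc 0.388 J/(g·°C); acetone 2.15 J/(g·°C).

Energy conservation, ΣQ = 0:
806·0.388·(T − 81.55) + 1126·2.15·(T − 22.41) = 0
(312.73 + 2420.9) T = 312.73·81.55 + 2420.9·22.41
T = 79755 / 2733.6 = 29.2 °C

T_f ≈ 29.2 °C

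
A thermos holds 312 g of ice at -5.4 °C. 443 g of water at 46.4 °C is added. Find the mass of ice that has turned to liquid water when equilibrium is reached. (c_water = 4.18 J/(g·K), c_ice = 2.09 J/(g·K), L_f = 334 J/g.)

m_melted ≈ 247 g

Heat available from the water dropping to 0 °C: 443×4.18×46.4 = 85921 J.
Of that, 312×2.09×5.4 = 3521.2 J goes to bring the ice to 0 °C, leaving 82400 J.
To melt every bit of ice: 312×334 = 104208 J.
82400 J < 104208 J, so only part of the ice melts and the system sits at 0 °C.
m_melt = 82400 / L_f = 246.7 g.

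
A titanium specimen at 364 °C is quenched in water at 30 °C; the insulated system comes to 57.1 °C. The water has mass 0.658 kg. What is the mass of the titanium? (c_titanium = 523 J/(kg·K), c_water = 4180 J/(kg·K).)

m ≈ 0.464 kg

Heat lost by the titanium = heat gained by the water:
m·523·(364 − 57.1) = 0.658·4180·(57.1 − 30)
160509 m = 74537  ⇒  m ≈ 0.4644 kg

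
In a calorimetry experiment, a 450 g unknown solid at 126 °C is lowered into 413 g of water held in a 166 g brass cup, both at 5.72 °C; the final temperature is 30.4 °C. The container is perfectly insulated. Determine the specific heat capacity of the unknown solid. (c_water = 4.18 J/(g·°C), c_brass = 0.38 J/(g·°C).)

c ≈ 1.03 J/(g·°C)

Energy conservation, ΣQ = 0:
450·c·(30.4 − 126) + 413·4.18·(30.4 − 5.72) + 166·0.38·(30.4 − 5.72) = 0
-43020 c = -44163
c = -44163/-43020 ≈ 1.027 J/(g·°C)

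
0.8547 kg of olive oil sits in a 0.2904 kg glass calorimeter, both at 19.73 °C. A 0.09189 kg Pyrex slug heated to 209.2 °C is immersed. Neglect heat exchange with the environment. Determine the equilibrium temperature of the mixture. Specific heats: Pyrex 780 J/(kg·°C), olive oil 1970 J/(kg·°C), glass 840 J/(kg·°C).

T_f ≈ 26.5 °C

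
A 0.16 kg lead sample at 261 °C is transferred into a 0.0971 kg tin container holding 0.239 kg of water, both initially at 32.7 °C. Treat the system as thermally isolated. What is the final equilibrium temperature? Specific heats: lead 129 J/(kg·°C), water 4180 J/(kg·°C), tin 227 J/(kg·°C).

Net heat exchanged in the isolated system is zero:
0.16·129·(T − 261) + 0.239·4180·(T − 32.7) + 0.0971·227·(T − 32.7) = 0
20.64(T − 261) + 999.02(T − 32.7) + 22.04(T − 32.7) = 0
1041.7 T = 38776
T = 38776/1041.7 ≈ 37.22 °C

T_f ≈ 37.2 °C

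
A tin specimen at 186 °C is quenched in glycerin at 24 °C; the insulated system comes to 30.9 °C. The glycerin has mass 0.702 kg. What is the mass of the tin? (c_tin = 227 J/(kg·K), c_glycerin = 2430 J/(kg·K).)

m ≈ 0.334 kg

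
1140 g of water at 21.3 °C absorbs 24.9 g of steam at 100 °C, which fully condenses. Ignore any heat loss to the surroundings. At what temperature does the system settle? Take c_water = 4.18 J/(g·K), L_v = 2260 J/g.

Net heat exchanged in the isolated system is zero:
condense steam: −24.9·2260 = −56274
  condensate cools 100→T: 24.9·4.18·(T − 100) = 104.08(T − 100)
  water warms: 1140·4.18·(T − 21.3) = 4765.2(T − 21.3)
4869.3 T = 56274 + 10408 + 101499 = 168181
T ≈ 34.54 °C, under the boiling point, so the assumption holds.

T_f ≈ 34.5 °C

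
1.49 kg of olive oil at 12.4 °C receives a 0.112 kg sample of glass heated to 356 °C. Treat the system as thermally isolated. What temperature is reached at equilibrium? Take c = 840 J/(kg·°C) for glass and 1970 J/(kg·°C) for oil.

Taking heat into each body as positive, Σ m c ΔT = 0:
0.112·840·(T − 356) + 1.49·1970·(T − 12.4) = 0
94.08(T − 356) + 2935.3(T − 12.4) = 0
3029.4 T = 69890
T ≈ 23.07 °C

T_f ≈ 23.1 °C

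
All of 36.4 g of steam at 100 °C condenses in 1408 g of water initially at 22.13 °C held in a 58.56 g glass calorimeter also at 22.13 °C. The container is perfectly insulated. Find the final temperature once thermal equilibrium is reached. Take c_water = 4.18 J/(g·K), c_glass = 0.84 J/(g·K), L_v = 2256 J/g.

T_f ≈ 37.6 °C

Energy balance with sensible and latent terms:
steam→water at 100 °C releases m L_v = 36.4·2256 = 82118
  condensed water 100 °C→T: 152.15(T − 100)
  water warms: 1408·4.18·(T − 22.13) = 5885.4(T − 22.13)
  glass cup: 58.56·0.84·(T − 22.13) = 49.19(T − 22.13)
6086.8 T = 82118 + 15215 + 131333 = 228667
T ≈ 37.57 °C (< 100 °C, so full condensation is consistent).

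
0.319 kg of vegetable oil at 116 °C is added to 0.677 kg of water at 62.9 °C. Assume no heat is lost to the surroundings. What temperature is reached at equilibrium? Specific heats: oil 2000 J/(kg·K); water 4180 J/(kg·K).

T_f ≈ 72.7 °C

Conservation of energy gives ΣQ = 0:
0.319×2000×(T − 116) + 0.677×4180×(T − 62.9) = 0
3467.9 T = 252006
T = 252006 / 3467.9 = 72.7 °C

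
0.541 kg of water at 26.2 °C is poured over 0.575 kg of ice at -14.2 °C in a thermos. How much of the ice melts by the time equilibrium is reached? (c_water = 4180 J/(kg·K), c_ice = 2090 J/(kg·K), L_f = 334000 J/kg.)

Cooling the water to 0 °C releases 0.541·4180·26.2 = 59248 J.
Warming the ice to 0 °C takes 0.575·2090·14.2 = 17065 J, leaving 42183 J for melting.
Fully melting the ice requires m_ice L_f = 0.575·334000 = 192050 J.
42183 J < 192050 J, so only part of the ice melts and the system sits at 0 °C.
m_melted·334000 = 42183  ⇒  m_melted ≈ 0.1263 kg.

m_melted ≈ 0.126 kg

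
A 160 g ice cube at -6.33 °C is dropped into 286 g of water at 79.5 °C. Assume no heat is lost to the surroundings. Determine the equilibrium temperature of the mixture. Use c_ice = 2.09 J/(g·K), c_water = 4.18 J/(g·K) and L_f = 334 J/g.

Net heat exchanged in the isolated system is zero:
ice -6.33→0 °C: 160×2.09×6.33 = 2116.8
  melt ice: 160×334 = 53440
  meltwater 0→T: 160×4.18×T = 668.8 T
  water cools: 286×4.18×(T − 79.5) = 1195.5(T − 79.5)
1864.3 T = 95041 − 55557 = 39484
T ≈ 21.18 °C — above 0 °C, consistent with complete melting.

T_f ≈ 21.2 °C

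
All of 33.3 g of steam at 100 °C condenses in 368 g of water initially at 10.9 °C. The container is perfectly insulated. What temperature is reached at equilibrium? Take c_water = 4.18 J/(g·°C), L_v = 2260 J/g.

Net heat exchanged in the isolated system is zero:
latent heat released on condensation: 33.3×2260 = 75258; condensate cools 100→T: 33.3×4.18×(T − 100) = 139.19(T − 100); original water: 1538.2(T − 10.9)
1677.4 T = 75258 + 13919 + 16767 = 105944
T ≈ 63.16 °C, under the boiling point, so the assumption holds.

T_f ≈ 63.2 °C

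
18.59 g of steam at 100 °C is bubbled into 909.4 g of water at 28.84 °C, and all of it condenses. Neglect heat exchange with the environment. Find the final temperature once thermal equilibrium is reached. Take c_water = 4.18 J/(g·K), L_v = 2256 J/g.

Let T be the final temperature. ΣQ_i = 0:
condense steam: −18.59·2256 = −41939
  condensed water 100 °C→T: 77.71(T − 100)
  water warms: 909.4·4.18·(T − 28.84) = 3801.3(T − 28.84)
3879 T = 41939 + 7770.6 + 109629 = 159339
T ≈ 41.08 °C (< 100 °C, so full condensation is consistent).

T_f ≈ 41.1 °C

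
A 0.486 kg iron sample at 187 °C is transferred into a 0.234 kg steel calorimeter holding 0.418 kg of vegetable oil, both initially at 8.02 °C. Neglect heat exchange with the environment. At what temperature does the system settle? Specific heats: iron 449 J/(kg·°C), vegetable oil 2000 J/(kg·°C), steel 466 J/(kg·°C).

T_f ≈ 41.6 °C

With ΣQ=0 the equilibrium temperature is the m·c-weighted mean:
T_f = (218.21×187 + 836×8.02 + 109.04×8.02) / (218.21 + 836 + 109.04)
    = 48385 / 1163.3 ≈ 41.59 °C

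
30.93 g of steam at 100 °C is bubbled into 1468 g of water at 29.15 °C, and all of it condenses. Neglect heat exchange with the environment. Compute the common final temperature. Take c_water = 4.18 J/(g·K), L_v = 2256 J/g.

Let T be the final temperature. ΣQ_i = 0:
latent heat released on condensation: 30.93·2256 = 69778; condensed water 100 °C→T: 129.29(T − 100); original water: 6136.2(T − 29.15)
6265.5 T = 69778 + 12929 + 178871 = 261578
T ≈ 41.75 °C (< 100 °C, so full condensation is consistent).

T_f ≈ 41.7 °C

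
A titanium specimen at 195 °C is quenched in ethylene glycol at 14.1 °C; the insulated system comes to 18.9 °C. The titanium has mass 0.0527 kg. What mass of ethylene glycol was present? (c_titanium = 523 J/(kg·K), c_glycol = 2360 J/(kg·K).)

|Q_titanium| = |Q_glycol|:
0.0527×523×(195 − 18.9) = m×2360×(18.9 − 14.1)
11328 m = 4853.7  ⇒  m ≈ 0.4285 kg

m ≈ 0.428 kg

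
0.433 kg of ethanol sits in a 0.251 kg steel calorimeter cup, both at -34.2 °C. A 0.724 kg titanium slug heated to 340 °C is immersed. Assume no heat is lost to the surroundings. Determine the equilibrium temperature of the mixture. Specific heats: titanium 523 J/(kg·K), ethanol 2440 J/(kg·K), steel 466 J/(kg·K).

T_f ≈ 57.1 °C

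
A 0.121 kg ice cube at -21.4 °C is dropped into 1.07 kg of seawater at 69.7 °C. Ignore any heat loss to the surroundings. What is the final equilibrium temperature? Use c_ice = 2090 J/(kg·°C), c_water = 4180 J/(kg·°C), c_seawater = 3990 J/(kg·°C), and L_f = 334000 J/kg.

Sum of m c ΔT and latent-heat terms is zero:
warm ice to 0 °C: 0.121·2090·(0 − (-21.4)) = 5411.8
  latent heat to melt: 0.121·334000 = 40414
  meltwater 0→T: 0.121·4180·T = 505.78 T
  seawater: 4269.3(T − 69.7)
4775.1 T = 297570 − 45826 = 251744
T ≈ 52.72 °C — above 0 °C, consistent with complete melting.

T_f ≈ 52.7 °C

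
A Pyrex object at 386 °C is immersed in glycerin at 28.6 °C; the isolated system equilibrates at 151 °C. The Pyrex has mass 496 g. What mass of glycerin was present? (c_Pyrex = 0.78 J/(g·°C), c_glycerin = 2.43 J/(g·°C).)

Setting the total heat transfer to zero:
496·0.78·(151 − 386) + m·2.43·(151 − 28.6) = 0
297.43 m = 90917
m = 90917/297.43 ≈ 305.7 g

m ≈ 306 g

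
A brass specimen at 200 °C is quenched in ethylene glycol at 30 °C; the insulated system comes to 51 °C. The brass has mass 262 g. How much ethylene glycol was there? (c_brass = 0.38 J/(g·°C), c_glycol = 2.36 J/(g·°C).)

m ≈ 299 g

Heat lost by the brass = heat gained by the glycol:
262×0.38×(200 − 51) = m×2.36×(51 − 30)
49.56 m = 14834  ⇒  m ≈ 299.3 g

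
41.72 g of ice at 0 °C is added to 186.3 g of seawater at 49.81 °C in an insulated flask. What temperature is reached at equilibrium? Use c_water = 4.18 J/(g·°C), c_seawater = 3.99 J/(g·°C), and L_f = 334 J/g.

T_f ≈ 25.2 °C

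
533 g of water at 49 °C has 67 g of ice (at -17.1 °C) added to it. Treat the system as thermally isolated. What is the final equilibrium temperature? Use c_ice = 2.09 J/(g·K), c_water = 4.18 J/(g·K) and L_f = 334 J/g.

T_f ≈ 33.7 °C

Taking heat into each body as positive, Σ m c ΔT = 0:
warm ice to 0 °C: 67·2.09·(0 − (-17.1)) = 2394.5; melt ice: 67·334 = 22378; warm the meltwater: 280.06 T; water: 2227.9(T − 49)
2508 T = 109169 − 24773 = 84397
T ≈ 33.65 °C — above 0 °C, consistent with complete melting.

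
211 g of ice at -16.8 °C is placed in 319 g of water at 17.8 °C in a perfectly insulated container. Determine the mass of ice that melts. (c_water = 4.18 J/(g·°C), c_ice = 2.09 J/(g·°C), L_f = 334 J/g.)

Water can give up m c ΔT = 319×4.18×17.8 = 23735 J before reaching 0 °C.
Warming the ice to 0 °C takes 211×2.09×16.8 = 7408.6 J, leaving 16326 J for melting.
To melt every bit of ice: 211×334 = 70474 J.
16326 J < 70474 J, so only part of the ice melts and the system sits at 0 °C.
m_melt = 16326 / L_f = 48.88 g.

m_melted ≈ 48.9 g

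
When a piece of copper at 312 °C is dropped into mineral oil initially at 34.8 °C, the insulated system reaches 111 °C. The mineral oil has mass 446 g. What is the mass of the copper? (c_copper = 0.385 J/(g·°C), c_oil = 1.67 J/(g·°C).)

Heat lost by the copper = heat gained by the oil:
m×0.385×(312 − 111) = 446×1.67×(111 − 34.8)
77.39 m = 56755  ⇒  m ≈ 733.4 g

m ≈ 733 g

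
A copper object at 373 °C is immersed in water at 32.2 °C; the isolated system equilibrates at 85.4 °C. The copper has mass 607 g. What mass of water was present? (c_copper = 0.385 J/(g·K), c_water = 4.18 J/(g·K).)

|Q_copper| = |Q_water|:
607×0.385×(373 − 85.4) = m×4.18×(85.4 − 32.2)
222.38 m = 67211  ⇒  m ≈ 302.2 g

m ≈ 302 g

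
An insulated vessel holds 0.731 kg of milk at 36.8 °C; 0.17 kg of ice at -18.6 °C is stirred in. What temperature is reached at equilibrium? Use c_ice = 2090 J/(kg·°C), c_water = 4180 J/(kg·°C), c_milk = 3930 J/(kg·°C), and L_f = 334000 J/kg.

Setting the total heat transfer to zero:
warm ice to 0 °C: 0.17×2090×(0 − (-18.6)) = 6608.6; latent heat to melt: 0.17×334000 = 56780; warm the meltwater: 710.6 T; milk cools: 0.731×3930×(T − 36.8) = 2872.8(T − 36.8)
3583.4 T = 105720 − 63389 = 42332
T ≈ 11.81 °C (positive, so assuming full melt was valid).

T_f ≈ 11.8 °C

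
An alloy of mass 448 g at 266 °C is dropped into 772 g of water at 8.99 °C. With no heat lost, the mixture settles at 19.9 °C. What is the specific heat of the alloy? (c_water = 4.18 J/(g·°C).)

c ≈ 0.319 J/(g·°C)

Heat lost by the alloy = heat gained by the water:
448×c×(266 − 19.9) = 772×4.18×(19.9 − 8.99)
110253 c = 35206  ⇒  c ≈ 0.3193 J/(g·°C)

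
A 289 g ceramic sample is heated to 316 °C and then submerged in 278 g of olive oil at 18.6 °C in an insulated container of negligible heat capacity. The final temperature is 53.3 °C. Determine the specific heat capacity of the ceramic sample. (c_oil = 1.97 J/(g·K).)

Taking heat into each body as positive, Σ m c ΔT = 0:
289·c·(53.3 − 316) + 278·1.97·(53.3 − 18.6) = 0
-75920 c = -19004
c = -19004/-75920 ≈ 0.2503 J/(g·K)

c ≈ 0.25 J/(g·K)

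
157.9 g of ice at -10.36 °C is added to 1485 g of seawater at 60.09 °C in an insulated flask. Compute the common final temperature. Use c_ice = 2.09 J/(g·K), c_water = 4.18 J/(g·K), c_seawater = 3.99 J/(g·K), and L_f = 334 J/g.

T_f ≈ 45.5 °C

Net heat exchanged in the isolated system is zero:
warm ice to 0 °C: 157.9·2.09·(0 − (-10.36)) = 3418.9; melt ice: 157.9·334 = 52739; meltwater 0→T: 157.9·4.18·T = 660.02 T; seawater cools: 1485·3.99·(T − 60.09) = 5925.2(T − 60.09)
6585.2 T = 356042 − 56158 = 299885
T ≈ 45.54 °C (positive, so assuming full melt was valid).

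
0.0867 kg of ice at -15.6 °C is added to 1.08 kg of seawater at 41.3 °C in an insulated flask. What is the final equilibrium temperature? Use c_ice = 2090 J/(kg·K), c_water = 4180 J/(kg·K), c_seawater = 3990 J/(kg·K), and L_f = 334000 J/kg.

T_f ≈ 31.3 °C

Taking heat into each body as positive, Σ m c ΔT = 0:
ice -15.6→0 °C: 0.0867×2090×15.6 = 2826.8; melt ice: 0.0867×334000 = 28958; meltwater 0→T: 0.0867×4180×T = 362.41 T; seawater: 4309.2(T − 41.3)
4671.6 T = 177970 − 31785 = 146185
T ≈ 31.29 °C — above 0 °C, consistent with complete melting.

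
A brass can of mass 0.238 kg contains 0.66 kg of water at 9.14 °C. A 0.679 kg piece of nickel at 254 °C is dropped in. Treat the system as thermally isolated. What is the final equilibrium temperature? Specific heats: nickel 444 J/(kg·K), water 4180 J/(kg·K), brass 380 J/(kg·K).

T_f ≈ 32.6 °C

Heat gained plus heat lost sum to zero:
0.679×444×(T − 254) + 0.66×4180×(T − 9.14) + 0.238×380×(T − 9.14) = 0
301.48(T − 254) + 2758.8(T − 9.14) + 90.44(T − 9.14) = 0
(301.48 + 2758.8 + 90.44) T = 301.48×254 + 2758.8×9.14 + 90.44×9.14
T ≈ 32.57 °C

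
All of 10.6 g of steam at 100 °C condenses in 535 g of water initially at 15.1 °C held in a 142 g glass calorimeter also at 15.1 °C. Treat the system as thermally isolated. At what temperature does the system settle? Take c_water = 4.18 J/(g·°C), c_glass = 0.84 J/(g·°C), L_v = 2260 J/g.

Taking heat into each body as positive, Σ m c ΔT = 0:
steam→water at 100 °C releases m L_v = 10.6×2260 = 23956
  condensate cools 100→T: 10.6×4.18×(T − 100) = 44.31(T − 100)
  original water: 2236.3(T − 15.1)
  glass cup: 142×0.84×(T − 15.1) = 119.28(T − 15.1)
2399.9 T = 23956 + 4430.8 + 35569 = 63956
T ≈ 26.65 °C, under the boiling point, so the assumption holds.

T_f ≈ 26.6 °C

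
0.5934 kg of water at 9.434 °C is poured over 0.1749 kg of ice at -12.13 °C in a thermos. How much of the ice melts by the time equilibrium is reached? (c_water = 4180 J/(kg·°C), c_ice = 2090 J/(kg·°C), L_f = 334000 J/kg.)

m_melted ≈ 0.0568 kg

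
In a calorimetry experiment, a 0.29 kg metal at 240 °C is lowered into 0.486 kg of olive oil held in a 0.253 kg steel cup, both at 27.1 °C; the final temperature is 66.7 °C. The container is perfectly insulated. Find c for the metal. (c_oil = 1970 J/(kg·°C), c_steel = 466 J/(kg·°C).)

c ≈ 847 J/(kg·°C)

Taking heat into each body as positive, Σ m c ΔT = 0:
0.29×c×(66.7 − 240) + 0.486×1970×(66.7 − 27.1) + 0.253×466×(66.7 − 27.1) = 0
-50.26 c = -42583
c = -42583/-50.26 ≈ 847.3 J/(kg·°C)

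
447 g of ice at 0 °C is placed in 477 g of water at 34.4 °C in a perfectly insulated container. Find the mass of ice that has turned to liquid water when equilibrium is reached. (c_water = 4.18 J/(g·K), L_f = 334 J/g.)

m_melted ≈ 205 g

Water can give up m c ΔT = 477×4.18×34.4 = 68589 J before reaching 0 °C.
To melt every bit of ice: 447×334 = 149298 J.
Since 68589 < 149298 J, not all the ice melts; equilibrium is at 0 °C.
Mass melted = 68589/334 ≈ 205.4 g.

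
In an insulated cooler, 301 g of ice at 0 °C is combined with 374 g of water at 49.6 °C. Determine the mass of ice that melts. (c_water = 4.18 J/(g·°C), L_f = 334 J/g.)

Cooling the water to 0 °C releases 374·4.18·49.6 = 77541 J.
Fully melting the ice requires m_ice L_f = 301·334 = 100534 J.
That's not enough to melt it all — equilibrium is at 0 °C with ice remaining.
Mass melted = 77541/334 ≈ 232.2 g.

m_melted ≈ 232 g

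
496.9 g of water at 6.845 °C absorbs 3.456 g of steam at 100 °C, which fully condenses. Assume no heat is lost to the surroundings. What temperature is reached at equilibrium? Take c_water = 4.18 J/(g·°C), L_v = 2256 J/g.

Conservation of energy gives ΣQ = 0:
condense steam: −3.456×2256 = −7796.7
  condensate cools 100→T: 3.456×4.18×(T − 100) = 14.45(T − 100)
  original water: 2077(T − 6.845)
2091.5 T = 7796.7 + 1444.6 + 14217 = 23459
T ≈ 11.22 °C, under the boiling point, so the assumption holds.

T_f ≈ 11.2 °C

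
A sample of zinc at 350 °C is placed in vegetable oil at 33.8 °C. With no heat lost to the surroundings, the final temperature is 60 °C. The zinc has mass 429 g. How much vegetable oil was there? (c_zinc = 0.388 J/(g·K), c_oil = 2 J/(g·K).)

m ≈ 921 g

|Q_zinc| = |Q_oil|:
429·0.388·(350 − 60) = m·2·(60 − 33.8)
52.4 m = 48271  ⇒  m ≈ 921.2 g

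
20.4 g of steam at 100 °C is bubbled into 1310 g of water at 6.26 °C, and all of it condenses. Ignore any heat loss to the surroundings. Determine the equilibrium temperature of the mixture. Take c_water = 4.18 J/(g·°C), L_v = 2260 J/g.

T_f ≈ 16.0 °C

Energy balance with sensible and latent terms:
steam→water at 100 °C releases m L_v = 20.4×2260 = 46104
  condensate cools 100→T: 20.4×4.18×(T − 100) = 85.27(T − 100)
  original water: 5475.8(T − 6.26)
5561.1 T = 46104 + 8527.2 + 34279 = 88910
T ≈ 15.99 °C — below 100 °C, confirming all the steam condensed.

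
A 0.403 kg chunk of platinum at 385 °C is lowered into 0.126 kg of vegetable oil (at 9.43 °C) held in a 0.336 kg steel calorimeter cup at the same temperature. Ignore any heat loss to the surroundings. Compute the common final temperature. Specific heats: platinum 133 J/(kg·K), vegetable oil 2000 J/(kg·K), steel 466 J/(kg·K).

T_f ≈ 53.0 °C

T_f is the heat-capacity-weighted average of the initial temperatures:
T_f = (53.6*385 + 252*9.43 + 156.58*9.43) / (53.6 + 252 + 156.58)
    = 24488 / 462.18 ≈ 52.99 °C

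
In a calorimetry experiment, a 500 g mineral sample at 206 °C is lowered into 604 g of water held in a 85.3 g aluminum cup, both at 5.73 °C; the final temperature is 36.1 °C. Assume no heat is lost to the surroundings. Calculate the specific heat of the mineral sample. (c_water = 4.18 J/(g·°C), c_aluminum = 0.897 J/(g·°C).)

c ≈ 0.93 J/(g·°C)

Net heat exchanged in the isolated system is zero:
500×c×(36.1 − 206) + 604×4.18×(36.1 − 5.73) + 85.3×0.897×(36.1 − 5.73) = 0
-84950 c = -78999
c = -78999/-84950 ≈ 0.93 J/(g·°C)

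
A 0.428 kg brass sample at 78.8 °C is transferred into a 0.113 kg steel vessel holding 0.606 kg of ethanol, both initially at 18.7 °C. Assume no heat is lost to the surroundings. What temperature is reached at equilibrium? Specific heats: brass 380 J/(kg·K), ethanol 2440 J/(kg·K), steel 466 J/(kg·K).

Conservation of energy gives ΣQ = 0:
0.428·380·(T − 78.8) + 0.606·2440·(T − 18.7) + 0.113·466·(T − 18.7) = 0
162.64(T − 78.8) + 1478.6(T − 18.7) + 52.66(T − 18.7) = 0
(162.64 + 1478.6 + 52.66) T = 162.64·78.8 + 1478.6·18.7 + 52.66·18.7
T = 41451/1693.9 ≈ 24.47 °C

T_f ≈ 24.5 °C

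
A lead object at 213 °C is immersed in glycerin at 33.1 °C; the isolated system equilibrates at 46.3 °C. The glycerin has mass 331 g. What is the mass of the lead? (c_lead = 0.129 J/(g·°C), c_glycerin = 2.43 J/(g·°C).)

Conservation of energy gives ΣQ = 0:
m×0.129×(46.3 − 213) + 331×2.43×(46.3 − 33.1) = 0
-21.5 m = -10617
m = -10617/-21.5 ≈ 493.7 g

m ≈ 494 g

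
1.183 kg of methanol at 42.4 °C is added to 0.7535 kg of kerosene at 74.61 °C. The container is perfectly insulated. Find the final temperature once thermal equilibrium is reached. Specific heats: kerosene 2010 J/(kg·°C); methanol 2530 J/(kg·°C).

Set heat shed by the hot body equal to heat absorbed by the cold body:
0.7535×2010×(74.61 − T) = 1.183×2530×(T − 42.4)
1514.5(74.61 − T) = 2993(T − 42.4)
4507.5 T = 239902  ⇒  T ≈ 53.22 °C

T_f ≈ 53.2 °C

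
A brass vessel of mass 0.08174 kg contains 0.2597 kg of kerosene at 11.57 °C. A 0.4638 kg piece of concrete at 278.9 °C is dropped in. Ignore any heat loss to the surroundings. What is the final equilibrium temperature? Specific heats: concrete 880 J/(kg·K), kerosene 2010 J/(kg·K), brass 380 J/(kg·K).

T_f ≈ 125.1 °C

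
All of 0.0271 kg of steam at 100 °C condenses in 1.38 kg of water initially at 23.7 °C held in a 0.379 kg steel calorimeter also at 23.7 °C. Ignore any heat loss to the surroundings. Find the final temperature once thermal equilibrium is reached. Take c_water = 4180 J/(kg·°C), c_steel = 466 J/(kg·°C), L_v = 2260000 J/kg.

Taking heat into each body as positive, Σ m c ΔT = 0:
steam→water at 100 °C releases m L_v = 0.0271·2260000 = 61246
  condensate cools 100→T: 0.0271·4180·(T − 100) = 113.28(T − 100)
  water warms: 1.38·4180·(T − 23.7) = 5768.4(T − 23.7)
  cup: 176.61(T − 23.7)
6058.3 T = 61246 + 11328 + 140897 = 213471
T ≈ 35.24 °C, under the boiling point, so the assumption holds.

T_f ≈ 35.2 °C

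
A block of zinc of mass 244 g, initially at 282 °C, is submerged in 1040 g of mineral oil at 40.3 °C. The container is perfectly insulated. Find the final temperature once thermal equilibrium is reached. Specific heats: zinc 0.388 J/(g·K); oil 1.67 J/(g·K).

T_f ≈ 52.8 °C

Taking heat into each body as positive, Σ m c ΔT = 0:
244·0.388·(T − 282) + 1040·1.67·(T − 40.3) = 0
94.67(T − 282) + 1736.8(T − 40.3) = 0
(94.67 + 1736.8) T = 94.67·282 + 1736.8·40.3
T = 96691 / 1831.5 = 52.8 °C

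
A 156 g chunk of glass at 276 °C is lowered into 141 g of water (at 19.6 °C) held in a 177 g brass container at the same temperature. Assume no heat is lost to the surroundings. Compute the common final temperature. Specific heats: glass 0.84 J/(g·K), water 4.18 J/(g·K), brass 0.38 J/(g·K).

T_f ≈ 62.3 °C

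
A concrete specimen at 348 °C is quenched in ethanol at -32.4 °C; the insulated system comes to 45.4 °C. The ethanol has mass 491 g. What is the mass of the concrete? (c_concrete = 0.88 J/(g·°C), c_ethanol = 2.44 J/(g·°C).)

Heat gained plus heat lost sum to zero:
m×0.88×(45.4 − 348) + 491×2.44×(45.4 − (-32.4)) = 0
-266.29 m = -93208
m = -93208/-266.29 ≈ 350 g

m ≈ 350 g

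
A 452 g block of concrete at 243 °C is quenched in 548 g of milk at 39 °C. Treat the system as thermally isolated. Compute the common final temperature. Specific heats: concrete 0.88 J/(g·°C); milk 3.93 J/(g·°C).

Let T be the final temperature. ΣQ_i = 0:
452×0.88×(T − 243) + 548×3.93×(T − 39) = 0
397.76(T − 243) + 2153.6(T − 39) = 0
(397.76 + 2153.6) T = 397.76×243 + 2153.6×39
T = 180648/2551.4 ≈ 70.80 °C

T_f ≈ 70.8 °C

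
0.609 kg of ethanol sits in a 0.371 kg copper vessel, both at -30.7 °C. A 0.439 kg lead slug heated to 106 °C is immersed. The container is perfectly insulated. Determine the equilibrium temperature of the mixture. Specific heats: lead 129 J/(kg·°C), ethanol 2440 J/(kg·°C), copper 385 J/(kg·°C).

With ΣQ=0 the equilibrium temperature is the m·c-weighted mean:
T_f = (56.63*106 + 1486*(-30.7) + 142.84*(-30.7)) / (56.63 + 1486 + 142.84)
    = -44001 / 1685.4 ≈ -26.11 °C

T_f ≈ -26.1 °C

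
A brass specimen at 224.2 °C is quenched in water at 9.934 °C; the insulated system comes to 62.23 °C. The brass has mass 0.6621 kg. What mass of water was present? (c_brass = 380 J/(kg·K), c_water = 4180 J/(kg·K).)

m ≈ 0.186 kg

Let T be the final temperature. ΣQ_i = 0:
0.6621·380·(62.23 − 224.2) + m·4180·(62.23 − 9.934) = 0
218597 m = 40751
m = 40751/218597 ≈ 0.1864 kg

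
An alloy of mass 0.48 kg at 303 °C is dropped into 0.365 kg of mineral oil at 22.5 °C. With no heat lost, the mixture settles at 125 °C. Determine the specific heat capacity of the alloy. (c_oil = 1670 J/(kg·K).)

m_s c (T_s − T_f) = m_oil c_oil (T_f − T_0):
0.48×c×(303 − 125) = 0.365×1670×(125 − 22.5)
85.44 c = 62479  ⇒  c ≈ 731.3 J/(kg·K)

c ≈ 731 J/(kg·K)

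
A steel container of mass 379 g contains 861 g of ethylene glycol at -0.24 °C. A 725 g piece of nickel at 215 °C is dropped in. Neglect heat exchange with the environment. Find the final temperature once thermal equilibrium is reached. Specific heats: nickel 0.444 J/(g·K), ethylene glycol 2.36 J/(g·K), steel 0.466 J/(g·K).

T_f ≈ 27.1 °C

Energy conservation, ΣQ = 0:
725·0.444·(T − 215) + 861·2.36·(T − (-0.24)) + 379·0.466·(T − (-0.24)) = 0
2530.5 T = 68678
T ≈ 27.14 °C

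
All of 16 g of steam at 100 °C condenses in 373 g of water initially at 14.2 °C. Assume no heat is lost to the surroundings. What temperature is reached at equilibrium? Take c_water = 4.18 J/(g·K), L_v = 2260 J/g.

T_f ≈ 40.0 °C

Conservation of energy gives ΣQ = 0:
steam→water at 100 °C releases m L_v = 16·2260 = 36160
  condensate cools 100→T: 16·4.18·(T − 100) = 66.88(T − 100)
  water warms: 373·4.18·(T − 14.2) = 1559.1(T − 14.2)
1626 T = 36160 + 6688 + 22140 = 64988
T ≈ 39.97 °C (< 100 °C, so full condensation is consistent).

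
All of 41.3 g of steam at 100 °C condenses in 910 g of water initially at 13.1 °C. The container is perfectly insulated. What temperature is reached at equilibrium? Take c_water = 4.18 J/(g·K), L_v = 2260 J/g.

T_f ≈ 40.3 °C

Energy balance with sensible and latent terms:
steam→water at 100 °C releases m L_v = 41.3·2260 = 93338
  condensed water 100 °C→T: 172.63(T − 100)
  water warms: 910·4.18·(T − 13.1) = 3803.8(T − 13.1)
3976.4 T = 93338 + 17263 + 49830 = 160431
T ≈ 40.35 °C, under the boiling point, so the assumption holds.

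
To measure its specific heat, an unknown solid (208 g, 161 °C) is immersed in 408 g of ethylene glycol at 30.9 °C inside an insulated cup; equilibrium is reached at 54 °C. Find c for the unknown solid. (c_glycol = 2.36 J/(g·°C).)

c ≈ 0.999 J/(g·°C)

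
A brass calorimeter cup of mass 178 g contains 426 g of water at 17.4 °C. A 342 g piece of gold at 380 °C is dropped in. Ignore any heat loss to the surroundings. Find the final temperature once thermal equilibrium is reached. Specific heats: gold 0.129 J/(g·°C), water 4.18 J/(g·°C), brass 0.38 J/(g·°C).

Let T be the final temperature. ΣQ_i = 0:
342×0.129×(T − 380) + 426×4.18×(T − 17.4) + 178×0.38×(T − 17.4) = 0
44.12(T − 380) + 1780.7(T − 17.4) + 67.64(T − 17.4) = 0
1892.4 T = 48926
T ≈ 25.85 °C

T_f ≈ 25.9 °C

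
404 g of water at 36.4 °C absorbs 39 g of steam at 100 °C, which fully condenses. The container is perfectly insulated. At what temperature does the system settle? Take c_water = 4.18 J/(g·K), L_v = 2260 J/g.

T_f ≈ 89.6 °C

Energy balance with sensible and latent terms:
steam→water at 100 °C releases m L_v = 39·2260 = 88140
  condensate cools 100→T: 39·4.18·(T − 100) = 163.02(T − 100)
  water warms: 404·4.18·(T − 36.4) = 1688.7(T − 36.4)
1851.7 T = 88140 + 16302 + 61469 = 165911
T ≈ 89.60 °C, under the boiling point, so the assumption holds.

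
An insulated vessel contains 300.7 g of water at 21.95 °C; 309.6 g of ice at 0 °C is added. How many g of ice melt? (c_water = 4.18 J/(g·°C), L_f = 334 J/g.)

Cooling the water to 0 °C releases 300.7·4.18·21.95 = 27590 J.
Melting all 309.6 g of ice would need 309.6·334 = 103406 J.
27590 J < 103406 J, so only part of the ice melts and the system sits at 0 °C.
m_melt = 27590 / L_f = 82.6 g.

m_melted ≈ 82.6 g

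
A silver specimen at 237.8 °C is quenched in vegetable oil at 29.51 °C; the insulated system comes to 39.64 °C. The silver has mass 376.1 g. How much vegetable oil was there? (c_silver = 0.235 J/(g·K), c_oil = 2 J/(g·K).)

Energy conservation, ΣQ = 0:
376.1×0.235×(39.64 − 237.8) + m×2×(39.64 − 29.51) = 0
20.26 m = 17514
m = 17514/20.26 ≈ 864.5 g

m ≈ 864 g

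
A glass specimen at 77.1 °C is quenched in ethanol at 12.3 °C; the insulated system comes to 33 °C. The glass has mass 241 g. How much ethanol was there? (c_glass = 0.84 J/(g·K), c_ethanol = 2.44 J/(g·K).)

m ≈ 177 g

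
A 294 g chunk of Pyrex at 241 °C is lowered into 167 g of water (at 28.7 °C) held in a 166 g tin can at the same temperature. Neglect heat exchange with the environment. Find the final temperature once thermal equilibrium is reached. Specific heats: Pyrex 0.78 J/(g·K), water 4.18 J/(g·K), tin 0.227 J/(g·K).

Heat gained plus heat lost sum to zero:
294×0.78×(T − 241) + 167×4.18×(T − 28.7) + 166×0.227×(T − 28.7) = 0
229.32(T − 241) + 698.06(T − 28.7) + 37.68(T − 28.7) = 0
965.06 T = 76382
T = 76382 / 965.06 = 79.1 °C

T_f ≈ 79.1 °C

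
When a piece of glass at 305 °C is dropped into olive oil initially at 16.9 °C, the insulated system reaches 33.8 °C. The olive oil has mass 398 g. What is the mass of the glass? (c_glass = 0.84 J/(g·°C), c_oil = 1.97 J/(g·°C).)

m ≈ 58.2 g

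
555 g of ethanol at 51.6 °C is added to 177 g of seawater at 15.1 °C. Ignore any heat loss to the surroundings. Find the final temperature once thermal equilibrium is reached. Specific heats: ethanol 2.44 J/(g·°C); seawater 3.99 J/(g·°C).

Conservation of energy gives ΣQ = 0:
555*2.44*(T − 51.6) + 177*3.99*(T − 15.1) = 0
2060.4 T = 80541
T = 80541/2060.4 ≈ 39.09 °C

T_f ≈ 39.1 °C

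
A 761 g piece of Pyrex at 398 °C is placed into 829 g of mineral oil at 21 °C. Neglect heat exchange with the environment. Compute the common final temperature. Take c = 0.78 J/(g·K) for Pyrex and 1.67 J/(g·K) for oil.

Energy conservation, ΣQ = 0:
761·0.78·(T − 398) + 829·1.67·(T − 21) = 0
593.58(T − 398) + 1384.4(T − 21) = 0
(593.58 + 1384.4) T = 593.58·398 + 1384.4·21
T ≈ 134.13 °C

T_f ≈ 134.1 °C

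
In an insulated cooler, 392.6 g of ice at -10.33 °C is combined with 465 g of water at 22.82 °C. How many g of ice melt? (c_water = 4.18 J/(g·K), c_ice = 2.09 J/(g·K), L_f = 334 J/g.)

m_melted ≈ 107 g

Heat available from the water dropping to 0 °C: 465·4.18·22.82 = 44355 J.
Of that, 392.6·2.09·10.33 = 8476.1 J goes to bring the ice to 0 °C, leaving 35879 J.
Fully melting the ice requires m_ice L_f = 392.6·334 = 131128 J.
That's not enough to melt it all — equilibrium is at 0 °C with ice remaining.
Mass melted = 35879/334 ≈ 107.4 g.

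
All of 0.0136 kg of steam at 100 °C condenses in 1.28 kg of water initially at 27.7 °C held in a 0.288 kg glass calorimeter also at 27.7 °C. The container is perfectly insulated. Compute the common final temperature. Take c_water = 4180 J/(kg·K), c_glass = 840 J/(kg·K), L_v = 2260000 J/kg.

T_f ≈ 33.9 °C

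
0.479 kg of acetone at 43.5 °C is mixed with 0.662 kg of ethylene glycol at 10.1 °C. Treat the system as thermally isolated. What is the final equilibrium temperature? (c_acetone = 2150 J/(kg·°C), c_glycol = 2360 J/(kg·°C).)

Net heat exchanged in the isolated system is zero:
0.479×2150×(T − 43.5) + 0.662×2360×(T − 10.1) = 0
1029.8(T − 43.5) + 1562.3(T − 10.1) = 0
(1029.8 + 1562.3) T = 1029.8×43.5 + 1562.3×10.1
T = 60578/2592.2 ≈ 23.37 °C

T_f ≈ 23.4 °C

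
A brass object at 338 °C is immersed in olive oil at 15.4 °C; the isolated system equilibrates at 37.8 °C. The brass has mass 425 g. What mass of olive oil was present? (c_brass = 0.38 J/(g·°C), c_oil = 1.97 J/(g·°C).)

m ≈ 1100 g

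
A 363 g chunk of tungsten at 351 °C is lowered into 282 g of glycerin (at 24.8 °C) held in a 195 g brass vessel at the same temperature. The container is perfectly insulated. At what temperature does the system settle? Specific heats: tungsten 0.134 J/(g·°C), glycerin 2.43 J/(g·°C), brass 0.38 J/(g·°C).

T_f ≈ 44.4 °C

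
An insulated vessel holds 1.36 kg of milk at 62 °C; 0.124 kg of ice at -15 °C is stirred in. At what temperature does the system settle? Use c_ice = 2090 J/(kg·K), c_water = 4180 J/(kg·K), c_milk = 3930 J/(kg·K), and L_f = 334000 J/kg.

T_f ≈ 48.8 °C

Net heat exchanged in the isolated system is zero:
warm ice to 0 °C: 0.124×2090×(0 − (-15)) = 3887.4; melt ice: 0.124×334000 = 41416; meltwater 0→T: 0.124×4180×T = 518.32 T; milk: 5344.8(T − 62)
5863.1 T = 331378 − 45303 = 286074
T ≈ 48.79 °C — above 0 °C, consistent with complete melting.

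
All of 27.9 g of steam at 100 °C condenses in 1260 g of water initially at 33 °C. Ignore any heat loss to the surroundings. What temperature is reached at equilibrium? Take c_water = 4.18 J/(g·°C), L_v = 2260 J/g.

Let T be the final temperature. ΣQ_i = 0:
steam→water at 100 °C releases m L_v = 27.9·2260 = 63054; condensed water 100 °C→T: 116.62(T − 100); original water: 5266.8(T − 33)
5383.4 T = 63054 + 11662 + 173804 = 248521
T ≈ 46.16 °C — below 100 °C, confirming all the steam condensed.

T_f ≈ 46.2 °C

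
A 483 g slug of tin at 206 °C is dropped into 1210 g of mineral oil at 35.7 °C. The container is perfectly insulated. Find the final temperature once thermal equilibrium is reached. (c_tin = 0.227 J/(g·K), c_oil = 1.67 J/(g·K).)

T_f ≈ 44.5 °C

Set heat shed by the hot body equal to heat absorbed by the cold body:
483×0.227×(206 − T) = 1210×1.67×(T − 35.7)
109.64(206 − T) = 2020.7(T − 35.7)
2130.3 T = 94725  ⇒  T ≈ 44.46 °C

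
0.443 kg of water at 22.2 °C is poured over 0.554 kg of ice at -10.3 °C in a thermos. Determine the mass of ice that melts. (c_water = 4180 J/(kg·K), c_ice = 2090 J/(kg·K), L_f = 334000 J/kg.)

m_melted ≈ 0.0874 kg

Cooling the water to 0 °C releases 0.443×4180×22.2 = 41109 J.
Of that, 0.554×2090×10.3 = 11926 J goes to bring the ice to 0 °C, leaving 29183 J.
To melt every bit of ice: 0.554×334000 = 185036 J.
That's not enough to melt it all — equilibrium is at 0 °C with ice remaining.
Mass melted = 29183/334000 ≈ 0.08737 kg.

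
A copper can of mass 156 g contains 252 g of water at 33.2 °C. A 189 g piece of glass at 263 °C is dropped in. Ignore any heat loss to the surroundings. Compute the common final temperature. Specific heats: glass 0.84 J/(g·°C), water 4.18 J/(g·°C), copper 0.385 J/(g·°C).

T_f ≈ 61.9 °C

Setting the total heat transfer to zero:
189×0.84×(T − 263) + 252×4.18×(T − 33.2) + 156×0.385×(T − 33.2) = 0
158.76(T − 263) + 1053.4(T − 33.2) + 60.06(T − 33.2) = 0
(158.76 + 1053.4 + 60.06) T = 158.76×263 + 1053.4×33.2 + 60.06×33.2
T = 78719/1272.2 ≈ 61.88 °C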